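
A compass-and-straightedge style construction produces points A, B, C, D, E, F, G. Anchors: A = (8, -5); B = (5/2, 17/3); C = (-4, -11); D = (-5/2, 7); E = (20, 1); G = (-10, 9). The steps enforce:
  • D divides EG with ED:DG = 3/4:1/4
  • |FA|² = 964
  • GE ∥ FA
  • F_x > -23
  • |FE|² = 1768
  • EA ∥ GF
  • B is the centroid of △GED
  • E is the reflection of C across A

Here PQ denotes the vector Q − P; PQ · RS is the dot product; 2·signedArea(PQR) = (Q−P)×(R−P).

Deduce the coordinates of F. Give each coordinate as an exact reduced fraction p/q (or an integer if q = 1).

F = (-22, 3)

1. F_x = -22  [GE ∥ FA ∩ EA ∥ GF]
2. F_y = 3  [GE ∥ FA ∩ EA ∥ GF]
   → F = (-22, 3)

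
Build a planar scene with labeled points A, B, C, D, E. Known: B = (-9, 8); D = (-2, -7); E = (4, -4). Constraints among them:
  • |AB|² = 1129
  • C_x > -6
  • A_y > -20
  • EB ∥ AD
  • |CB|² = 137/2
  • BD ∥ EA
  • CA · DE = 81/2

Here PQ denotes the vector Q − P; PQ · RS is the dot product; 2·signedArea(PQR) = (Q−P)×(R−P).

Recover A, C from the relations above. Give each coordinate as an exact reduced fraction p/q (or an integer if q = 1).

1. A_x = 11  [EB ∥ AD ∩ BD ∥ EA]
2. A_y = -19  [EB ∥ AD ∩ BD ∥ EA]
   → A = (11, -19)
3. C_x = -11/2  [line -6·x + -3·y + -63/2 = 0 ∩ |CB|² = 137/2]
4. C_y = 1/2  [line -6·x + -3·y + -63/2 = 0 ∩ |CB|² = 137/2]
   → C = (-11/2, 1/2)

A = (11, -19)
C = (-11/2, 1/2)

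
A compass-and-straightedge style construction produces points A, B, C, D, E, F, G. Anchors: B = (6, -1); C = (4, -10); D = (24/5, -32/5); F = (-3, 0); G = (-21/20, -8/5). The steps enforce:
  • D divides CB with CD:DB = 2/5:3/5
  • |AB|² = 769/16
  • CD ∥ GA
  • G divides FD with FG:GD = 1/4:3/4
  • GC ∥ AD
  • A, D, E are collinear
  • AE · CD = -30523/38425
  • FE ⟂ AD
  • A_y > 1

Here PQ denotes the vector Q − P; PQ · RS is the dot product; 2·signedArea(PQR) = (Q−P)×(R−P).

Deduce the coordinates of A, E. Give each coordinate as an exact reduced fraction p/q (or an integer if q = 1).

1. A_x = -1/4  [GC ∥ AD ∩ CD ∥ GA]
2. A_y = 2  [GC ∥ AD ∩ CD ∥ GA]
   → A = (-1/4, 2)
3. E_x = -3723/38425  [A, D, E are collinear ∩ FE ⟂ AD]
4. E_y = 67064/38425  [A, D, E are collinear ∩ FE ⟂ AD]
   → E = (-3723/38425, 67064/38425)

A = (-1/4, 2)
E = (-3723/38425, 67064/38425)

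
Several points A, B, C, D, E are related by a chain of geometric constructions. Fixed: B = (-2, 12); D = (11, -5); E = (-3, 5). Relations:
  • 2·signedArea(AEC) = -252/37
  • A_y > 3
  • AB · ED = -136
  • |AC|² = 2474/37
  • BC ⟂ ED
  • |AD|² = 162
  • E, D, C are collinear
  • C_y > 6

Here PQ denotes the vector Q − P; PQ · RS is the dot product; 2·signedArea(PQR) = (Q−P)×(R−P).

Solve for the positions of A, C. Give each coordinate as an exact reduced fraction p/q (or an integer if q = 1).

1. A_x = 2  [line -14·x + 10·y + -12 = 0 ∩ |AD|² = 162]
2. A_y = 4  [line -14·x + 10·y + -12 = 0 ∩ |AD|² = 162]
   → A = (2, 4)
3. C_x = -209/37  [2·signedArea(AEC) = -252/37 ∩ E, D, C are collinear]
4. C_y = 255/37  [2·signedArea(AEC) = -252/37 ∩ E, D, C are collinear]
   → C = (-209/37, 255/37)

A = (2, 4)
C = (-209/37, 255/37)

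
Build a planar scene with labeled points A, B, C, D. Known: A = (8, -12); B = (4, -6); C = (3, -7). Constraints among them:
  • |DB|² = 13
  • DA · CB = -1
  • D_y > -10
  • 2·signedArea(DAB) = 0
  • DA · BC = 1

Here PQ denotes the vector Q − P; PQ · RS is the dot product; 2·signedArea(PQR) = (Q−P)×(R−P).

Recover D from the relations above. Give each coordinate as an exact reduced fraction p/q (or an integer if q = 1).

D = (6, -9)

1. D_x = 6  [2·signedArea(DAB) = 0 ∩ DA · BC = 1]
2. D_y = -9  [2·signedArea(DAB) = 0 ∩ DA · BC = 1]
   → D = (6, -9)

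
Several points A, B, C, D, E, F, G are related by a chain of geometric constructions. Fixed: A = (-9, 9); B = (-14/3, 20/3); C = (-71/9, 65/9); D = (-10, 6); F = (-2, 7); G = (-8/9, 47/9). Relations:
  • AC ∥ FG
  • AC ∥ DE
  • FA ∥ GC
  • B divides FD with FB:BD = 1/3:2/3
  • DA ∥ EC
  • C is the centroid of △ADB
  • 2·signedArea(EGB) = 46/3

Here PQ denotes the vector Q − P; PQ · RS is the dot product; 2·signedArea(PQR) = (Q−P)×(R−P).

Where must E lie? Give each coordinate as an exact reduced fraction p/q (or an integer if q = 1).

1. E_x = -80/9  [DA ∥ EC ∩ AC ∥ DE]
2. E_y = 38/9  [DA ∥ EC ∩ AC ∥ DE]
   → E = (-80/9, 38/9)

E = (-80/9, 38/9)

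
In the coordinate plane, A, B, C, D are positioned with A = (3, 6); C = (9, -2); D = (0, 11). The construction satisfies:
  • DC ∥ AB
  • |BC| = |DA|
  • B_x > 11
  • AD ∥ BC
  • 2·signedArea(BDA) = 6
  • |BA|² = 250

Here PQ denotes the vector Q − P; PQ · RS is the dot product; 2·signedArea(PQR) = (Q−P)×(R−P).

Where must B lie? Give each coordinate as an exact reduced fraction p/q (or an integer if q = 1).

1. B_x = 12  [AD ∥ BC ∩ DC ∥ AB]
2. B_y = -7  [AD ∥ BC ∩ DC ∥ AB]
   → B = (12, -7)

B = (12, -7)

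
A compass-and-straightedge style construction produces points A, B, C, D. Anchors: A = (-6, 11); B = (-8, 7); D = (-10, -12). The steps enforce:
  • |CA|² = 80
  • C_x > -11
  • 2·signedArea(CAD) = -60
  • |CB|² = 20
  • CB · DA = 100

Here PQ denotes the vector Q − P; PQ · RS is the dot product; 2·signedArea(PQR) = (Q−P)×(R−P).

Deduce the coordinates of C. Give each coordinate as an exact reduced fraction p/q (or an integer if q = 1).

C = (-10, 3)

1. C_x = -10  [2·signedArea(CAD) = -60 ∩ CB · DA = 100]
2. C_y = 3  [2·signedArea(CAD) = -60 ∩ CB · DA = 100]
   → C = (-10, 3)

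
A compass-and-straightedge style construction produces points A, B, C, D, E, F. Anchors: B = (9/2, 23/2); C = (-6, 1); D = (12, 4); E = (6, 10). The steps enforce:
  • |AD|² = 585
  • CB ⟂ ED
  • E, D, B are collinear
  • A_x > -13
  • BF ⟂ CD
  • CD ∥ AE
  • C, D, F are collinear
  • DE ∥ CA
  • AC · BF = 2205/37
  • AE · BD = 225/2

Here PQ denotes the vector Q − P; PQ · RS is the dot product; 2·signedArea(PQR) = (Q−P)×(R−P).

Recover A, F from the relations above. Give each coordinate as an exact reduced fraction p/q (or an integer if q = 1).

1. A_x = -12  [CD ∥ AE ∩ DE ∥ CA]
2. A_y = 7  [CD ∥ AE ∩ DE ∥ CA]
   → A = (-12, 7)
3. F_x = 219/37  [C, D, F are collinear ∩ BF ⟂ CD]
4. F_y = 221/74  [C, D, F are collinear ∩ BF ⟂ CD]
   → F = (219/37, 221/74)

A = (-12, 7)
F = (219/37, 221/74)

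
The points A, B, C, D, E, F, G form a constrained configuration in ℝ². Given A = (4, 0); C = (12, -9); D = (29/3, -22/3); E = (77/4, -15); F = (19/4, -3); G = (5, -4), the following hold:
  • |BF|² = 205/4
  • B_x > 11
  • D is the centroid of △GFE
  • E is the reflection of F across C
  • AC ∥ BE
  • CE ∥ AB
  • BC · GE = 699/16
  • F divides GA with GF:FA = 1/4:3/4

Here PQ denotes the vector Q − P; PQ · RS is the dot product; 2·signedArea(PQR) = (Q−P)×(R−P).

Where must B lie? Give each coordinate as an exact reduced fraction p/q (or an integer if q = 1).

1. B_x = 45/4  [AC ∥ BE ∩ CE ∥ AB]
2. B_y = -6  [AC ∥ BE ∩ CE ∥ AB]
   → B = (45/4, -6)

B = (45/4, -6)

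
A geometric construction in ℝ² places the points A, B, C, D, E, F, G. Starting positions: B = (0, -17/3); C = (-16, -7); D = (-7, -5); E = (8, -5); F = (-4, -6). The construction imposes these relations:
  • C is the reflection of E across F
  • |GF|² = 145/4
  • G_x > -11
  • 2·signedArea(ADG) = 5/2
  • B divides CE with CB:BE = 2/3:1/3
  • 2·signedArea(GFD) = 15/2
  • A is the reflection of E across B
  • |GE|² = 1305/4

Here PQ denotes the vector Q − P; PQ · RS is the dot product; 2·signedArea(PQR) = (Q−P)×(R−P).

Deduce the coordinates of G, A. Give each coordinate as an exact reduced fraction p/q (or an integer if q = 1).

1. A_x = -8  [A is the reflection of E across B]
2. A_y = -19/3  [A is the reflection of E across B]
   → A = (-8, -19/3)
3. G_x = -10  [2·signedArea(GFD) = 15/2 ∩ 2·signedArea(ADG) = 5/2]
4. G_y = -13/2  [2·signedArea(GFD) = 15/2 ∩ 2·signedArea(ADG) = 5/2]
   → G = (-10, -13/2)

A = (-8, -19/3)
G = (-10, -13/2)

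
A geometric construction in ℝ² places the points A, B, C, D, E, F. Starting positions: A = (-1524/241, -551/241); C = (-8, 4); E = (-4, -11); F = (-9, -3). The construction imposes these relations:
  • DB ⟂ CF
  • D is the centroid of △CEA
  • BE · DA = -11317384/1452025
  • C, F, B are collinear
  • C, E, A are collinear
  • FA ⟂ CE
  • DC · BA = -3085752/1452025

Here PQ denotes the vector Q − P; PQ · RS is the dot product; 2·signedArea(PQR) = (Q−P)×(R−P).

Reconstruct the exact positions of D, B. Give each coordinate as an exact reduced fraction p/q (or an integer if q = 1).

B = (-53957/6025, -16199/6025)
D = (-1472/241, -746/241)

1. D_x = -1472/241  [D is the centroid of △CEA]
2. D_y = -746/241  [D is the centroid of △CEA]
   → D = (-1472/241, -746/241)
3. B_x = -53957/6025  [C, F, B are collinear ∩ DB ⟂ CF]
4. B_y = -16199/6025  [C, F, B are collinear ∩ DB ⟂ CF]
   → B = (-53957/6025, -16199/6025)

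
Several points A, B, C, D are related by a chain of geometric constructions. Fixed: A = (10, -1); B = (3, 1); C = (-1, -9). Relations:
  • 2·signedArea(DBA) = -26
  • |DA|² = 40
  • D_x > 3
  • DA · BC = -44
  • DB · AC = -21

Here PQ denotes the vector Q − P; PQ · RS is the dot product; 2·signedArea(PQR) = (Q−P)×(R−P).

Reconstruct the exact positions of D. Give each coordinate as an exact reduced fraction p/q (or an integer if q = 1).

D = (4, -3)

1. D_x = 4  [DB · AC = -21 ∩ 2·signedArea(DBA) = -26]
2. D_y = -3  [DB · AC = -21 ∩ 2·signedArea(DBA) = -26]
   → D = (4, -3)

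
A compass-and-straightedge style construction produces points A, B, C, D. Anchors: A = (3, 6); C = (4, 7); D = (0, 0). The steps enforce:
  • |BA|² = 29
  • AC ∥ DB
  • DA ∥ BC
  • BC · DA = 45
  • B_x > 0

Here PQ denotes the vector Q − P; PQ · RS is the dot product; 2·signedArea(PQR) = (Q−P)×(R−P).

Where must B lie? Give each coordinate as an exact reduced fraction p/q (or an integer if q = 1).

B = (1, 1)

1. B_x = 1  [DA ∥ BC ∩ AC ∥ DB]
2. B_y = 1  [DA ∥ BC ∩ AC ∥ DB]
   → B = (1, 1)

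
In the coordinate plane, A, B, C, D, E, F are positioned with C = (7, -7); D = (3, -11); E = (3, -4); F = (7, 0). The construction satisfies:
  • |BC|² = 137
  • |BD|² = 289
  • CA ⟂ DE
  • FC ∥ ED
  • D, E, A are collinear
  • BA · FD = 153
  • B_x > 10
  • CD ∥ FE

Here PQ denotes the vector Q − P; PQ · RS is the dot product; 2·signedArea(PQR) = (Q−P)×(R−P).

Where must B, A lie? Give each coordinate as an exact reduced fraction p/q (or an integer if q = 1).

A = (3, -7)
B = (11, 4)

1. A_x = 3  [D, E, A are collinear ∩ CA ⟂ DE]
2. A_y = -7  [D, E, A are collinear ∩ CA ⟂ DE]
   → A = (3, -7)
3. B_x = 11  [line 4·x + 11·y + -88 = 0 ∩ |BC|² = 137]
4. B_y = 4  [line 4·x + 11·y + -88 = 0 ∩ |BC|² = 137]
   → B = (11, 4)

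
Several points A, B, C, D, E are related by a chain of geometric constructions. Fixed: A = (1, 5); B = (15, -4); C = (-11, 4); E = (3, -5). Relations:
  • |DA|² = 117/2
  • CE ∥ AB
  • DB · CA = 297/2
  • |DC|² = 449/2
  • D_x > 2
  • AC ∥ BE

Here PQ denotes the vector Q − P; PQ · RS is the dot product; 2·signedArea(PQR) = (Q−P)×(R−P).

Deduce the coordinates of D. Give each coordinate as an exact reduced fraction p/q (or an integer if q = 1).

1. D_x = 5/2  [line -12·x + -1·y + 55/2 = 0 ∩ |DA|² = 117/2]
2. D_y = -5/2  [line -12·x + -1·y + 55/2 = 0 ∩ |DA|² = 117/2]
   → D = (5/2, -5/2)

D = (5/2, -5/2)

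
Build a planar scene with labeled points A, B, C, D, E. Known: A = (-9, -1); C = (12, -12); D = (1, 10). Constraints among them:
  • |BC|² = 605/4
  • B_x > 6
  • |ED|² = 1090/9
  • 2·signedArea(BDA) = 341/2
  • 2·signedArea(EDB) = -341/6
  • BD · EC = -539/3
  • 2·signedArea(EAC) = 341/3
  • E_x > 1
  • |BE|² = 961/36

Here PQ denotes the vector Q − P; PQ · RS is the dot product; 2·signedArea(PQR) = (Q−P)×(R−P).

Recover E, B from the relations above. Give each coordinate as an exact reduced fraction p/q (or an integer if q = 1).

B = (13/2, -1)
E = (4/3, -1)

1. E_x = 4/3  [line 11·x + 21·y + 19/3 = 0 ∩ |ED|² = 1090/9]
2. E_y = -1  [line 11·x + 21·y + 19/3 = 0 ∩ |ED|² = 1090/9]
   → E = (4/3, -1)
3. B_x = 13/2  [BD · EC = -539/3 ∩ 2·signedArea(EDB) = -341/6]
4. B_y = -1  [BD · EC = -539/3 ∩ 2·signedArea(EDB) = -341/6]
   → B = (13/2, -1)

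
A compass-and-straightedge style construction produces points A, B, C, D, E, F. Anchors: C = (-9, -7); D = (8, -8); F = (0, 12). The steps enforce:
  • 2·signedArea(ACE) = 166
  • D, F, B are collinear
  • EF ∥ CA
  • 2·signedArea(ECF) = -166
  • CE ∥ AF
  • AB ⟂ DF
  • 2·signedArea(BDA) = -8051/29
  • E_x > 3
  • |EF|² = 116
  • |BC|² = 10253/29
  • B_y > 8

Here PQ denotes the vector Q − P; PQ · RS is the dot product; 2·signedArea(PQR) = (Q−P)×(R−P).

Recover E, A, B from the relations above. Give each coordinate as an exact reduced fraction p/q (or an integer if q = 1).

A = (-13, 3)
B = (38/29, 253/29)
E = (4, 2)

1. B_x = 38/29  [line -20·x + -8·y + 96 = 0 ∩ |BC|² = 10253/29]
2. B_y = 253/29  [line -20·x + -8·y + 96 = 0 ∩ |BC|² = 10253/29]
   → B = (38/29, 253/29)
3. A_x = -13  [AB ⟂ DF ∩ 2·signedArea(BDA) = -8051/29]
4. A_y = 3  [AB ⟂ DF ∩ 2·signedArea(BDA) = -8051/29]
   → A = (-13, 3)
5. E_x = 4  [2·signedArea(ECF) = -166 ∩ CE ∥ AF]
6. E_y = 2  [2·signedArea(ECF) = -166 ∩ CE ∥ AF]
   → E = (4, 2)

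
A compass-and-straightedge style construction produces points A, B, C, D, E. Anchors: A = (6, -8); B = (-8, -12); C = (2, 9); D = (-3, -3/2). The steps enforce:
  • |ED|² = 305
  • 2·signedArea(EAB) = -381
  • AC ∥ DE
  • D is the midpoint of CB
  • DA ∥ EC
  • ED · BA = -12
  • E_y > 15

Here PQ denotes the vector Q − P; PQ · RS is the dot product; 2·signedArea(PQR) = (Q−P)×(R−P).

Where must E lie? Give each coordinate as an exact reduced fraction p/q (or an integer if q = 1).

1. E_x = -7  [DA ∥ EC ∩ AC ∥ DE]
2. E_y = 31/2  [DA ∥ EC ∩ AC ∥ DE]
   → E = (-7, 31/2)

E = (-7, 31/2)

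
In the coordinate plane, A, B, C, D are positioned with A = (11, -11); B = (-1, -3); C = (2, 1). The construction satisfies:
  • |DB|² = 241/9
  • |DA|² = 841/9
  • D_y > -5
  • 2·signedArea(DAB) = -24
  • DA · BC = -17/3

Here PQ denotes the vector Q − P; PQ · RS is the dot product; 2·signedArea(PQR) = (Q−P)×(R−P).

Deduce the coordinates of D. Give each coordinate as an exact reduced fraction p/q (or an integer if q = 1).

1. D_x = 4  [DA · BC = -17/3 ∩ 2·signedArea(DAB) = -24]
2. D_y = -13/3  [DA · BC = -17/3 ∩ 2·signedArea(DAB) = -24]
   → D = (4, -13/3)

D = (4, -13/3)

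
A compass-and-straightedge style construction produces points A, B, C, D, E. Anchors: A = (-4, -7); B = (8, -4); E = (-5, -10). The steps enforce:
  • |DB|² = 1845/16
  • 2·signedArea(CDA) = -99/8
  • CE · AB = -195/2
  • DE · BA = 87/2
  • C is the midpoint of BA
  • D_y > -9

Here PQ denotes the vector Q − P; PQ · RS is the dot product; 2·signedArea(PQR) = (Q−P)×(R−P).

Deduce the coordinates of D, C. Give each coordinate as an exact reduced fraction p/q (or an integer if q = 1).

C = (2, -11/2)
D = (-7/4, -17/2)

1. C_x = 2  [C is the midpoint of BA]
2. C_y = -11/2  [C is the midpoint of BA]
   → C = (2, -11/2)
3. D_x = -7/4  [DE · BA = 87/2 ∩ 2·signedArea(CDA) = -99/8]
4. D_y = -17/2  [DE · BA = 87/2 ∩ 2·signedArea(CDA) = -99/8]
   → D = (-7/4, -17/2)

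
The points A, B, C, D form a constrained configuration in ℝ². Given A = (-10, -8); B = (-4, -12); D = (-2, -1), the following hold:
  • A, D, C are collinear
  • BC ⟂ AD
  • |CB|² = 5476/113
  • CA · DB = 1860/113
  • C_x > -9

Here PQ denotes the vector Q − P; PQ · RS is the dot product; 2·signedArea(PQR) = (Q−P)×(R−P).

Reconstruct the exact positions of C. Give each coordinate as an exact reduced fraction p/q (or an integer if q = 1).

C = (-970/113, -764/113)

1. C_x = -970/113  [A, D, C are collinear ∩ BC ⟂ AD]
2. C_y = -764/113  [A, D, C are collinear ∩ BC ⟂ AD]
   → C = (-970/113, -764/113)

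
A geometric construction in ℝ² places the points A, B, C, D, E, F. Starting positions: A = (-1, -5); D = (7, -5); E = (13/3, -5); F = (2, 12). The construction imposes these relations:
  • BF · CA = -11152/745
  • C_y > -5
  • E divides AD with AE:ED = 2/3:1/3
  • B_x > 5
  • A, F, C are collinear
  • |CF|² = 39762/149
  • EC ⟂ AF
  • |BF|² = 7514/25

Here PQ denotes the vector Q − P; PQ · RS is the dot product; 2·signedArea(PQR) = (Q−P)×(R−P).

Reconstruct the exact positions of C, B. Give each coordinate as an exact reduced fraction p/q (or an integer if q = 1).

B = (27/5, -5)
C = (-125/149, -609/149)

1. C_x = -125/149  [A, F, C are collinear ∩ EC ⟂ AF]
2. C_y = -609/149  [A, F, C are collinear ∩ EC ⟂ AF]
   → C = (-125/149, -609/149)
3. B_x = 27/5  [line 24/149·x + 136/149·y + 2752/745 = 0 ∩ |BF|² = 7514/25]
4. B_y = -5  [line 24/149·x + 136/149·y + 2752/745 = 0 ∩ |BF|² = 7514/25]
   → B = (27/5, -5)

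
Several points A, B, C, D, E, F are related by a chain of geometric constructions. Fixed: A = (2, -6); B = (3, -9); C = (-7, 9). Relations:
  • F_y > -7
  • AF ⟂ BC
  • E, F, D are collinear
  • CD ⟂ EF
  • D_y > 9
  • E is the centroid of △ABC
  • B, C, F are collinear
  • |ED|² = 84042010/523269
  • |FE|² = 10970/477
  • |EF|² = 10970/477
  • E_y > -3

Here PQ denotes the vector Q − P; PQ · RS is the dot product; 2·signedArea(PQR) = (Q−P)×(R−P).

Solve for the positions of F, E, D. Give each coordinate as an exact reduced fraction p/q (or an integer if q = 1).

D = (-370213/58141, 541791/58141)
E = (-2/3, -2)
F = (79/53, -333/53)

1. F_x = 79/53  [B, C, F are collinear ∩ AF ⟂ BC]
2. F_y = -333/53  [B, C, F are collinear ∩ AF ⟂ BC]
   → F = (79/53, -333/53)
3. E_x = -2/3  [E is the centroid of △ABC]
4. E_y = -2  [E is the centroid of △ABC]
   → E = (-2/3, -2)
5. D_x = -370213/58141  [E, F, D are collinear ∩ CD ⟂ EF]
6. D_y = 541791/58141  [E, F, D are collinear ∩ CD ⟂ EF]
   → D = (-370213/58141, 541791/58141)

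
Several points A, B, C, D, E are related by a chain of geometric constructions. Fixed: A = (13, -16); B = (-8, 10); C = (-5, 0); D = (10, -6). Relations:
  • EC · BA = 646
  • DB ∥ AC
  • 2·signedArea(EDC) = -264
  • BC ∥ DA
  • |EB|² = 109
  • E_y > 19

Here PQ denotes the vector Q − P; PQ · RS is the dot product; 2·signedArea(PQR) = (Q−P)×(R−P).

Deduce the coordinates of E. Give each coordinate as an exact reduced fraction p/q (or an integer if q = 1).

E = (-11, 20)

1. E_x = -11  [EC · BA = 646 ∩ 2·signedArea(EDC) = -264]
2. E_y = 20  [EC · BA = 646 ∩ 2·signedArea(EDC) = -264]
   → E = (-11, 20)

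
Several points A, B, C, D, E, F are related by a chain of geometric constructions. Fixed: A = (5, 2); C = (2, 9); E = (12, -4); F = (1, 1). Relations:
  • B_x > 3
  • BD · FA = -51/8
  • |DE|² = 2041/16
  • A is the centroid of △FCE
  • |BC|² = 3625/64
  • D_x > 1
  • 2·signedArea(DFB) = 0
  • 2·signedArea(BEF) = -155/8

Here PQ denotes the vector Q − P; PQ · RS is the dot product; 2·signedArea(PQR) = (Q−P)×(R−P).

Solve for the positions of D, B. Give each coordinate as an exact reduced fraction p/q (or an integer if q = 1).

1. B_x = 7/2  [line -5·x + -11·y + 283/8 = 0 ∩ |BC|² = 3625/64]
2. B_y = 13/8  [line -5·x + -11·y + 283/8 = 0 ∩ |BC|² = 3625/64]
   → B = (7/2, 13/8)
3. D_x = 2  [2·signedArea(DFB) = 0 ∩ BD · FA = -51/8]
4. D_y = 5/4  [2·signedArea(DFB) = 0 ∩ BD · FA = -51/8]
   → D = (2, 5/4)

B = (7/2, 13/8)
D = (2, 5/4)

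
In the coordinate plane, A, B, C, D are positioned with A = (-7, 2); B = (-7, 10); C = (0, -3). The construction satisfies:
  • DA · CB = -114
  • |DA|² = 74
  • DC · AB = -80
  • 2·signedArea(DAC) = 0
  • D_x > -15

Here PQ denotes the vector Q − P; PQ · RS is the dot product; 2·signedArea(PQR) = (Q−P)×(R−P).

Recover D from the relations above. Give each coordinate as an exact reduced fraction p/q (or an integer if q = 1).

1. D_x = -14  [2·signedArea(DAC) = 0 ∩ DA · CB = -114]
2. D_y = 7  [2·signedArea(DAC) = 0 ∩ DA · CB = -114]
   → D = (-14, 7)

D = (-14, 7)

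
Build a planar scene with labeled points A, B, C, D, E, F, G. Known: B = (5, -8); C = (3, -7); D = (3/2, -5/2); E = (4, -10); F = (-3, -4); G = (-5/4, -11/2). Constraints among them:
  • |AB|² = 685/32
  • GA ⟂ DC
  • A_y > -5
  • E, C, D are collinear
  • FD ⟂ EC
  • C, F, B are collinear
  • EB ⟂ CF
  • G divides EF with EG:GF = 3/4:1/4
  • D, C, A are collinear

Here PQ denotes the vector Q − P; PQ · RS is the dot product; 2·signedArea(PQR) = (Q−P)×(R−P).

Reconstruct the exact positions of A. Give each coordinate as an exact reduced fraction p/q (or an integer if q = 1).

1. A_x = 17/8  [D, C, A are collinear ∩ GA ⟂ DC]
2. A_y = -35/8  [D, C, A are collinear ∩ GA ⟂ DC]
   → A = (17/8, -35/8)

A = (17/8, -35/8)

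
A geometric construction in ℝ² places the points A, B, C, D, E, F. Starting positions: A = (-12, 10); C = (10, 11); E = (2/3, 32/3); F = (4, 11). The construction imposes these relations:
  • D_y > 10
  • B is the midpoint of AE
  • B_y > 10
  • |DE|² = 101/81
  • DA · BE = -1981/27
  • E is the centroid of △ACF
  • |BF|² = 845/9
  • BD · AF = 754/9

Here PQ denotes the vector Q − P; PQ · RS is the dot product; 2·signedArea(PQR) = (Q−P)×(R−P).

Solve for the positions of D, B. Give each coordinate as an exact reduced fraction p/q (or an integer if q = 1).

1. B_x = -17/3  [B is the midpoint of AE]
2. B_y = 31/3  [B is the midpoint of AE]
   → B = (-17/3, 31/3)
3. D_x = -4/9  [DA · BE = -1981/27 ∩ BD · AF = 754/9]
4. D_y = 95/9  [DA · BE = -1981/27 ∩ BD · AF = 754/9]
   → D = (-4/9, 95/9)

B = (-17/3, 31/3)
D = (-4/9, 95/9)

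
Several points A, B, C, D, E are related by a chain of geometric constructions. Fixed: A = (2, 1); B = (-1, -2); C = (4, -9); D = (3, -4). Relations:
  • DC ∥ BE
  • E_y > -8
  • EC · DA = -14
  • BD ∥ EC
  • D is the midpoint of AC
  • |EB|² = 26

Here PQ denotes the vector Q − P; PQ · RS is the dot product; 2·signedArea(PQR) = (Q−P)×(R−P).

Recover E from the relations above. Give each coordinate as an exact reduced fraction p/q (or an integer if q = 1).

1. E_x = 0  [BD ∥ EC ∩ DC ∥ BE]
2. E_y = -7  [BD ∥ EC ∩ DC ∥ BE]
   → E = (0, -7)

E = (0, -7)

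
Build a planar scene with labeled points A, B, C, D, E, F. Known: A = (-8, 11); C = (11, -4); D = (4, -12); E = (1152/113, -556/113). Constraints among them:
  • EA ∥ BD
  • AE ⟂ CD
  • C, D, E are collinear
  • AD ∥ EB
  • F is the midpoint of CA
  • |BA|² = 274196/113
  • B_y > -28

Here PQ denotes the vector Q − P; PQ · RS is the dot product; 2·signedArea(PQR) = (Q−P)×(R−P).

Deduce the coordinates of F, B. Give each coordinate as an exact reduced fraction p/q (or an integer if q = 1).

1. F_x = 3/2  [F is the midpoint of CA]
2. F_y = 7/2  [F is the midpoint of CA]
   → F = (3/2, 7/2)
3. B_x = 2508/113  [EA ∥ BD ∩ AD ∥ EB]
4. B_y = -3155/113  [EA ∥ BD ∩ AD ∥ EB]
   → B = (2508/113, -3155/113)

B = (2508/113, -3155/113)
F = (3/2, 7/2)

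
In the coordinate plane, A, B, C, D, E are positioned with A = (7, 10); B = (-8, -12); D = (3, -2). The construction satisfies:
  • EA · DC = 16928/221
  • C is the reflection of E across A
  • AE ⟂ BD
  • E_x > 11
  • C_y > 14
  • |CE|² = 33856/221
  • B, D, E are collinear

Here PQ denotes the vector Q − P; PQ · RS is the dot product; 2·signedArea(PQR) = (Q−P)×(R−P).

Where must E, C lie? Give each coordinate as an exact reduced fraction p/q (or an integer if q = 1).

1. E_x = 2467/221  [B, D, E are collinear ∩ AE ⟂ BD]
2. E_y = 1198/221  [B, D, E are collinear ∩ AE ⟂ BD]
   → E = (2467/221, 1198/221)
3. C_x = 627/221  [C is the reflection of E across A]
4. C_y = 3222/221  [C is the reflection of E across A]
   → C = (627/221, 3222/221)

C = (627/221, 3222/221)
E = (2467/221, 1198/221)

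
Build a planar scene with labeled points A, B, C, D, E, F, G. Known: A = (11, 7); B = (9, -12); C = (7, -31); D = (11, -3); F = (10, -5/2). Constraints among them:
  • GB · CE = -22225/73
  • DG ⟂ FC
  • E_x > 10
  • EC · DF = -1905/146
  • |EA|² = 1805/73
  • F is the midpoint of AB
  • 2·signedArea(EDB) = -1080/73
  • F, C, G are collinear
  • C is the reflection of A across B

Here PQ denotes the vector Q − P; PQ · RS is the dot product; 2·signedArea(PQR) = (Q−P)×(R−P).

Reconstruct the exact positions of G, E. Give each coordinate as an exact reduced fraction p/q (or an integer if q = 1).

E = (765/73, 150/73)
G = (727/73, -211/73)

1. G_x = 727/73  [F, C, G are collinear ∩ DG ⟂ FC]
2. G_y = -211/73  [F, C, G are collinear ∩ DG ⟂ FC]
   → G = (727/73, -211/73)
3. E_x = 765/73  [EC · DF = -1905/146 ∩ 2·signedArea(EDB) = -1080/73]
4. E_y = 150/73  [EC · DF = -1905/146 ∩ 2·signedArea(EDB) = -1080/73]
   → E = (765/73, 150/73)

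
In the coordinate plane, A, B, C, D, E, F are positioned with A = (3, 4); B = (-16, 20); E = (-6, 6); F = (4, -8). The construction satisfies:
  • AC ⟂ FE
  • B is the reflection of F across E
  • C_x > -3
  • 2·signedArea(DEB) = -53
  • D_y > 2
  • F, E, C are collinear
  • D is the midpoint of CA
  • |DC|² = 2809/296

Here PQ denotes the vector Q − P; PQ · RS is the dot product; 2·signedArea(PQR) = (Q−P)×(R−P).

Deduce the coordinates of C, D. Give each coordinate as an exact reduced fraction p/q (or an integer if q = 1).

1. C_x = -149/74  [F, E, C are collinear ∩ AC ⟂ FE]
2. C_y = 31/74  [F, E, C are collinear ∩ AC ⟂ FE]
   → C = (-149/74, 31/74)
3. D_x = 73/148  [D is the midpoint of CA]
4. D_y = 327/148  [D is the midpoint of CA]
   → D = (73/148, 327/148)

C = (-149/74, 31/74)
D = (73/148, 327/148)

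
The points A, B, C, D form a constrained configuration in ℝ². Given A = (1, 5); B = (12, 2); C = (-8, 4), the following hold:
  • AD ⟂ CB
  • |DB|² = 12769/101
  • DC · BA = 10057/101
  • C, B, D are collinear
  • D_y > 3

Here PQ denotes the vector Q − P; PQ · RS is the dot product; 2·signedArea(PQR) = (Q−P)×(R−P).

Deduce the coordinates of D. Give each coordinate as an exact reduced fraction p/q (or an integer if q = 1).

D = (82/101, 315/101)

1. D_x = 82/101  [C, B, D are collinear ∩ AD ⟂ CB]
2. D_y = 315/101  [C, B, D are collinear ∩ AD ⟂ CB]
   → D = (82/101, 315/101)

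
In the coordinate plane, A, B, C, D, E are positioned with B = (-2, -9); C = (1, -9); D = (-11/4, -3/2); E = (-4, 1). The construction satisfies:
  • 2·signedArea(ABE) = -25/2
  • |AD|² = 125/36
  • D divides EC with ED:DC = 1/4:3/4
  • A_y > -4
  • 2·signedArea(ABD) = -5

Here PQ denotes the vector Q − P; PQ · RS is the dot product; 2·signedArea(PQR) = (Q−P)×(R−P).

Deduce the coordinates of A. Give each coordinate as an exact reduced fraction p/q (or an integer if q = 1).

A = (-23/12, -19/6)

1. A_x = -23/12  [2·signedArea(ABD) = -5 ∩ 2·signedArea(ABE) = -25/2]
2. A_y = -19/6  [2·signedArea(ABD) = -5 ∩ 2·signedArea(ABE) = -25/2]
   → A = (-23/12, -19/6)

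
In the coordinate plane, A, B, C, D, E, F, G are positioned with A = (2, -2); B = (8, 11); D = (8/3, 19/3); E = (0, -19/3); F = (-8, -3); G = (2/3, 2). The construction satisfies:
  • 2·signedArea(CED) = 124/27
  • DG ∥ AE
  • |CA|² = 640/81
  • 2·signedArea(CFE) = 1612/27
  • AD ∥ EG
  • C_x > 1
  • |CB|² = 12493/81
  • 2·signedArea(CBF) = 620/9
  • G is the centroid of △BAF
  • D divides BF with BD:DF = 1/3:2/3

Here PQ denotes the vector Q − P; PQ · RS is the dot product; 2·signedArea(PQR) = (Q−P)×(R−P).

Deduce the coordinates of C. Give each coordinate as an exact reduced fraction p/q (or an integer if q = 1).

C = (10/9, 2/3)

1. C_x = 10/9  [2·signedArea(CED) = 124/27 ∩ 2·signedArea(CBF) = 620/9]
2. C_y = 2/3  [2·signedArea(CED) = 124/27 ∩ 2·signedArea(CBF) = 620/9]
   → C = (10/9, 2/3)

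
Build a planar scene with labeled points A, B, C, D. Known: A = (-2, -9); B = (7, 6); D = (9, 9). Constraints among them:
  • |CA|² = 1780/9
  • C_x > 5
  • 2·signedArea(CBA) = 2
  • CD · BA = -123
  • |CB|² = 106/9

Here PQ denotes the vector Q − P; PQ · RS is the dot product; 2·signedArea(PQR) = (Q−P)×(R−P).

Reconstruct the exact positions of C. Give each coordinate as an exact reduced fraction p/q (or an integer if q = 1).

C = (16/3, 3)

1. C_x = 16/3  [2·signedArea(CBA) = 2 ∩ CD · BA = -123]
2. C_y = 3  [2·signedArea(CBA) = 2 ∩ CD · BA = -123]
   → C = (16/3, 3)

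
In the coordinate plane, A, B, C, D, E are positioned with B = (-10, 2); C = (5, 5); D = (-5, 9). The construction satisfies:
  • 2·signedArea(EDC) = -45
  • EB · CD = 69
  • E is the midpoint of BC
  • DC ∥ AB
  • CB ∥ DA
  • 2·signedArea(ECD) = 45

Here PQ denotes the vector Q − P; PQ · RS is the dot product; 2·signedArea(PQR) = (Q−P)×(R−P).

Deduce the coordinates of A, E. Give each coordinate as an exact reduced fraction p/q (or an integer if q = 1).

1. A_x = -20  [DC ∥ AB ∩ CB ∥ DA]
2. A_y = 6  [DC ∥ AB ∩ CB ∥ DA]
   → A = (-20, 6)
3. E_x = -5/2  [E is the midpoint of BC]
4. E_y = 7/2  [E is the midpoint of BC]
   → E = (-5/2, 7/2)

A = (-20, 6)
E = (-5/2, 7/2)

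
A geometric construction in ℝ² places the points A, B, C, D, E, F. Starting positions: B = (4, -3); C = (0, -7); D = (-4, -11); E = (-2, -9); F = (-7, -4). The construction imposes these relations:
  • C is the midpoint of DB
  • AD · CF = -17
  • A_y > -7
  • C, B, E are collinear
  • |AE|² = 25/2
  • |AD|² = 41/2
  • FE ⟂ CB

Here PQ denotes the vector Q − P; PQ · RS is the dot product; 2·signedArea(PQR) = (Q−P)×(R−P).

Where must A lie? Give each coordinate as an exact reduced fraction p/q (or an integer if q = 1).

1. A_x = -9/2  [line 7·x + -3·y + 12 = 0 ∩ |AE|² = 25/2]
2. A_y = -13/2  [line 7·x + -3·y + 12 = 0 ∩ |AE|² = 25/2]
   → A = (-9/2, -13/2)

A = (-9/2, -13/2)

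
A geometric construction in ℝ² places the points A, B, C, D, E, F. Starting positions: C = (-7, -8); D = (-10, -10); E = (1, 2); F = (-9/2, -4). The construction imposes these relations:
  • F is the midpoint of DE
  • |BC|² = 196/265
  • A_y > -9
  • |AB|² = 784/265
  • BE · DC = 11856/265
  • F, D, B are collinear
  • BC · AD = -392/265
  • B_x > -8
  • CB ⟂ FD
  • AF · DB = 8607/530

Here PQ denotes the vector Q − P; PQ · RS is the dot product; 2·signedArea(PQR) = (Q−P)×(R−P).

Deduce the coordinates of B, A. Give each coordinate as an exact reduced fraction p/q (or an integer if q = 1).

1. B_x = -2023/265  [F, D, B are collinear ∩ CB ⟂ FD]
2. B_y = -1966/265  [F, D, B are collinear ∩ CB ⟂ FD]
   → B = (-2023/265, -1966/265)
3. A_x = -1687/265  [AF · DB = 8607/530 ∩ BC · AD = -392/265]
4. A_y = -2274/265  [AF · DB = 8607/530 ∩ BC · AD = -392/265]
   → A = (-1687/265, -2274/265)

A = (-1687/265, -2274/265)
B = (-2023/265, -1966/265)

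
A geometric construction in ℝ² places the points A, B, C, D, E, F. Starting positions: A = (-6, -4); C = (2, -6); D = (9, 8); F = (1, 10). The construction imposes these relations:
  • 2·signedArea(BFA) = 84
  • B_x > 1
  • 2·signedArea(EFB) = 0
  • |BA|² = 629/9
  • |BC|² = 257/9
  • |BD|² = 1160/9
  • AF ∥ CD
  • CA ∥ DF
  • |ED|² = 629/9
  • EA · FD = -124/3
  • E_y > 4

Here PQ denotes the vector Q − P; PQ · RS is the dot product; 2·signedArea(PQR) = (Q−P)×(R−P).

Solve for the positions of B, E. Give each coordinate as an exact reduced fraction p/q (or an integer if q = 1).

1. B_x = 5/3  [line 14·x + -7·y + -28 = 0 ∩ |BC|² = 257/9]
2. B_y = -2/3  [line 14·x + -7·y + -28 = 0 ∩ |BC|² = 257/9]
   → B = (5/3, -2/3)
3. E_x = 4/3  [2·signedArea(EFB) = 0 ∩ EA · FD = -124/3]
4. E_y = 14/3  [2·signedArea(EFB) = 0 ∩ EA · FD = -124/3]
   → E = (4/3, 14/3)

B = (5/3, -2/3)
E = (4/3, 14/3)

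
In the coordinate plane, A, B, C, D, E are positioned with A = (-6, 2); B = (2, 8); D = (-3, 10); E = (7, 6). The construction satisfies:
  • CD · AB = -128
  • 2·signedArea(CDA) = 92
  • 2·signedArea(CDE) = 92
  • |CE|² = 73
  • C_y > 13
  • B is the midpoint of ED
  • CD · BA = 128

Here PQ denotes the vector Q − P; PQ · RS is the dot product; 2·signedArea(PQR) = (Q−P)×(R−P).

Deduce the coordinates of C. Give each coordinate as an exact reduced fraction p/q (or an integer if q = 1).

C = (10, 14)

1. C_x = 10  [2·signedArea(CDA) = 92 ∩ CD · AB = -128]
2. C_y = 14  [2·signedArea(CDA) = 92 ∩ CD · AB = -128]
   → C = (10, 14)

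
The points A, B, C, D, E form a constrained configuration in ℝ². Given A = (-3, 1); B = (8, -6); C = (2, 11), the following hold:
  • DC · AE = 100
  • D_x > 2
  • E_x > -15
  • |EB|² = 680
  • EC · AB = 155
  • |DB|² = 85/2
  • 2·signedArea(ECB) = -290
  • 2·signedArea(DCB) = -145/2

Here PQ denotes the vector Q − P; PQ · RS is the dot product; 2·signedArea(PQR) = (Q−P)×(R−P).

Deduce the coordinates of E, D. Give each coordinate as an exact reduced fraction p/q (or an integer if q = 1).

1. E_x = -14  [2·signedArea(ECB) = -290 ∩ EC · AB = 155]
2. E_y = 8  [2·signedArea(ECB) = -290 ∩ EC · AB = 155]
   → E = (-14, 8)
3. D_x = 5/2  [DC · AE = 100 ∩ 2·signedArea(DCB) = -145/2]
4. D_y = -5/2  [DC · AE = 100 ∩ 2·signedArea(DCB) = -145/2]
   → D = (5/2, -5/2)

D = (5/2, -5/2)
E = (-14, 8)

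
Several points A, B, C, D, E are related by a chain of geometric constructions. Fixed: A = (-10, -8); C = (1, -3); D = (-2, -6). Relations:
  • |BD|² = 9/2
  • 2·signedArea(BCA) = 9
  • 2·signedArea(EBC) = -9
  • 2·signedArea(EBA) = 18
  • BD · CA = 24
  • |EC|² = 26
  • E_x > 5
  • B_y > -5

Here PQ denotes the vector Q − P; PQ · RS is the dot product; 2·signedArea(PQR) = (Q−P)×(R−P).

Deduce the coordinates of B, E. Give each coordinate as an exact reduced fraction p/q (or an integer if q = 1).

B = (-1/2, -9/2)
E = (6, -4)

1. B_x = -1/2  [2·signedArea(BCA) = 9 ∩ BD · CA = 24]
2. B_y = -9/2  [2·signedArea(BCA) = 9 ∩ BD · CA = 24]
   → B = (-1/2, -9/2)
3. E_x = 6  [2·signedArea(EBA) = 18 ∩ 2·signedArea(EBC) = -9]
4. E_y = -4  [2·signedArea(EBA) = 18 ∩ 2·signedArea(EBC) = -9]
   → E = (6, -4)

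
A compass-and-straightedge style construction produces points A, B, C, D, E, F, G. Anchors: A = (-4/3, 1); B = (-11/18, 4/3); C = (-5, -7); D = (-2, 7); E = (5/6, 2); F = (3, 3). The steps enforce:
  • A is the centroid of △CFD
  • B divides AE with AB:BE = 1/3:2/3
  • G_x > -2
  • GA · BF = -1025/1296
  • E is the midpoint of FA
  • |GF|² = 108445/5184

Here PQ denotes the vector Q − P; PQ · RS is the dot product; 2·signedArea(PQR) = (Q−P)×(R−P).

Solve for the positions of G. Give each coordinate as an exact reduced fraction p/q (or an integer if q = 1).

1. G_x = -83/72  [line -65/18·x + -5/3·y + -3055/1296 = 0 ∩ |GF|² = 108445/5184]
2. G_y = 13/12  [line -65/18·x + -5/3·y + -3055/1296 = 0 ∩ |GF|² = 108445/5184]
   → G = (-83/72, 13/12)

G = (-83/72, 13/12)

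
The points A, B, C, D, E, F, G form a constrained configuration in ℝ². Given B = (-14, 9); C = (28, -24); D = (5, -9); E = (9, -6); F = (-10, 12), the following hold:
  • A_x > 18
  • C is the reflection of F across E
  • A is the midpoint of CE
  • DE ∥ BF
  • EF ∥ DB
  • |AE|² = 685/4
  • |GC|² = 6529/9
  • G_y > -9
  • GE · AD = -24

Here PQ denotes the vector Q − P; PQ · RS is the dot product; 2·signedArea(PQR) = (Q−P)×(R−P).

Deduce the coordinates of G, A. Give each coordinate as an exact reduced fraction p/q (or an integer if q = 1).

A = (37/2, -15)
G = (19/3, -8)

1. A_x = 37/2  [A is the midpoint of CE]
2. A_y = -15  [A is the midpoint of CE]
   → A = (37/2, -15)
3. G_x = 19/3  [line 27/2·x + -6·y + -267/2 = 0 ∩ |GC|² = 6529/9]
4. G_y = -8  [line 27/2·x + -6·y + -267/2 = 0 ∩ |GC|² = 6529/9]
   → G = (19/3, -8)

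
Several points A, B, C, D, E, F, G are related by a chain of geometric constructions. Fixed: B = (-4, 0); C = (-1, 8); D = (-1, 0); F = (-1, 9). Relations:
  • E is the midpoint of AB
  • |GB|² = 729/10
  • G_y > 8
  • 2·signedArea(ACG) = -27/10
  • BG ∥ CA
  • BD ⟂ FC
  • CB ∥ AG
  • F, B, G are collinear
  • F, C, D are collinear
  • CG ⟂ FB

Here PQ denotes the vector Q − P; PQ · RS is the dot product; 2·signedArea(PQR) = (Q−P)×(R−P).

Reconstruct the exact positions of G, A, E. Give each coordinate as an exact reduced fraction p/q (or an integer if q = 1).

A = (17/10, 161/10)
E = (-23/20, 161/20)
G = (-13/10, 81/10)

1. G_x = -13/10  [F, B, G are collinear ∩ CG ⟂ FB]
2. G_y = 81/10  [F, B, G are collinear ∩ CG ⟂ FB]
   → G = (-13/10, 81/10)
3. A_x = 17/10  [CB ∥ AG ∩ BG ∥ CA]
4. A_y = 161/10  [CB ∥ AG ∩ BG ∥ CA]
   → A = (17/10, 161/10)
5. E_x = -23/20  [E is the midpoint of AB]
6. E_y = 161/20  [E is the midpoint of AB]
   → E = (-23/20, 161/20)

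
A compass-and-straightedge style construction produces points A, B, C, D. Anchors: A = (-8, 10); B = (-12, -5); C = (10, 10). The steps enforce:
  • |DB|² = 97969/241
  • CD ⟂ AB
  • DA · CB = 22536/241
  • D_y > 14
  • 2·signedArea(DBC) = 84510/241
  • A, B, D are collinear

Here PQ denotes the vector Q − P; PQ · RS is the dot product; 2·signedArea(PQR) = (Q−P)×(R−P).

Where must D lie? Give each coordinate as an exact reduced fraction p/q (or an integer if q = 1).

D = (-1640/241, 3490/241)

1. D_x = -1640/241  [A, B, D are collinear ∩ CD ⟂ AB]
2. D_y = 3490/241  [A, B, D are collinear ∩ CD ⟂ AB]
   → D = (-1640/241, 3490/241)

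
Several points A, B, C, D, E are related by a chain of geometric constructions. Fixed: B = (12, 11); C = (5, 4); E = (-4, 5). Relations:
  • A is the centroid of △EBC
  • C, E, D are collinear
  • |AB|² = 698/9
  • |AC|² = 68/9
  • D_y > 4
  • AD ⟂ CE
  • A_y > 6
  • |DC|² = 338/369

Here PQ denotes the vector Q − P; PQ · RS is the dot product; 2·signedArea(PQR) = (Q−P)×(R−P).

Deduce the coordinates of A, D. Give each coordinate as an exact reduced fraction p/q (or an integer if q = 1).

A = (13/3, 20/3)
D = (166/41, 505/123)

1. A_x = 13/3  [A is the centroid of △EBC]
2. A_y = 20/3  [A is the centroid of △EBC]
   → A = (13/3, 20/3)
3. D_x = 166/41  [C, E, D are collinear ∩ AD ⟂ CE]
4. D_y = 505/123  [C, E, D are collinear ∩ AD ⟂ CE]
   → D = (166/41, 505/123)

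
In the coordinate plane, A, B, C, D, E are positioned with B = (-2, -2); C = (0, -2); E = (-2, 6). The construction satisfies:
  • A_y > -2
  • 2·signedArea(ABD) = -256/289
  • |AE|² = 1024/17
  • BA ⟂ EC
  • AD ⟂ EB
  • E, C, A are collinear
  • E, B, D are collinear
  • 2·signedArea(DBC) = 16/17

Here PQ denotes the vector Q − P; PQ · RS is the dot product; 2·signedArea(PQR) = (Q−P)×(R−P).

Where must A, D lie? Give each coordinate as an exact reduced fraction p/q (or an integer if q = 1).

1. A_x = -2/17  [E, C, A are collinear ∩ BA ⟂ EC]
2. A_y = -26/17  [E, C, A are collinear ∩ BA ⟂ EC]
   → A = (-2/17, -26/17)
3. D_x = -2  [E, B, D are collinear ∩ AD ⟂ EB]
4. D_y = -26/17  [E, B, D are collinear ∩ AD ⟂ EB]
   → D = (-2, -26/17)

A = (-2/17, -26/17)
D = (-2, -26/17)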